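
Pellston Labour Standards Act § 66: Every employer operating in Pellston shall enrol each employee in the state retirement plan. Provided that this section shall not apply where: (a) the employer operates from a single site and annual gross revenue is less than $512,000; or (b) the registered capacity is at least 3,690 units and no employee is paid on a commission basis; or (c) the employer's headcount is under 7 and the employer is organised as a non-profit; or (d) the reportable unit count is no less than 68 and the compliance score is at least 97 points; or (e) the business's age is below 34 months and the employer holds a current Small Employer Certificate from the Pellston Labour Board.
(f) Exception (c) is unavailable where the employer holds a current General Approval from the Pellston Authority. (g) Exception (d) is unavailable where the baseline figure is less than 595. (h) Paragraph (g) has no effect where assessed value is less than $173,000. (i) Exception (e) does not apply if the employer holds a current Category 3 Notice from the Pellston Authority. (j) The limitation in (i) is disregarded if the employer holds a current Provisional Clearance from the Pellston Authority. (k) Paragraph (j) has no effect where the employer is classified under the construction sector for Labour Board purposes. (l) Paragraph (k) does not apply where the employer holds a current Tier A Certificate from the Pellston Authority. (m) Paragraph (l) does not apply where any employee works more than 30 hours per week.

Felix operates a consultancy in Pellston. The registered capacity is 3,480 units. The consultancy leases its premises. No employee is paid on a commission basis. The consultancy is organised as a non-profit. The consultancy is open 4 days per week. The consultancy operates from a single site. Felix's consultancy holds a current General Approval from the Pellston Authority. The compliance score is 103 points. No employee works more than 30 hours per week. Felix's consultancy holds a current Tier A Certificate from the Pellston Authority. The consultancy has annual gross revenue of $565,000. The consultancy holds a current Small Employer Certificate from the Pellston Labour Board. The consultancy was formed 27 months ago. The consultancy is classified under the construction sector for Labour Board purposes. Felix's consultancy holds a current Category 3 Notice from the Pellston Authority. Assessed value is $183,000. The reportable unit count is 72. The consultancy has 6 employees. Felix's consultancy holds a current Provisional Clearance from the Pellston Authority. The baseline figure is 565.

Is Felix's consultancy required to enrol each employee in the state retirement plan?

Exception (a) requires that annual gross revenue is less than $512,000; but annual gross revenue is $565,000, not less than $512,000, so (a) is unavailable.
Exception (b) does not apply: the registered capacity is 3,480 units, short of 3,690 units.
Exception (c): the employer's headcount is 6, under the 7 limit; the employer is a non-profit — every condition holds. But applying paragraph (f): (f) operates against (c): a current General Approval is held. Exception (c) does not apply.
Exception (d)'s conditions are all satisfied: the reportable unit count is 72, meeting the 68 threshold; the compliance score is 103 points, meeting the 97 points threshold. However, paragraphs (g)–(h) must be considered: (g) is engaged — the baseline figure is 565, less than the 595 limit. (h) is not triggered (assessed value is $183,000, not less than $173,000), so (g) stands. So (d) is unavailable.
All of (e)'s requirements are met (the business's age is 27 months, below the 34 months limit; a current Small Employer Certificate is held). Applying paragraphs (i)–(m): (i) applies (a current Category 3 Notice is held), but is overridden by (j): (j) operates against (i): a current Provisional Clearance is held. (k) is engaged (the consultancy is classified under the construction sector), but is set aside by (l): (l) operates against (k): a current Tier A Certificate is held. (m), which would lift (l), is not triggered — no employee exceeds 30 hours/week. Exception (e) stands.

No — exception (e) applies; Felix's consultancy is not required to enrol each employee in the state retirement plan.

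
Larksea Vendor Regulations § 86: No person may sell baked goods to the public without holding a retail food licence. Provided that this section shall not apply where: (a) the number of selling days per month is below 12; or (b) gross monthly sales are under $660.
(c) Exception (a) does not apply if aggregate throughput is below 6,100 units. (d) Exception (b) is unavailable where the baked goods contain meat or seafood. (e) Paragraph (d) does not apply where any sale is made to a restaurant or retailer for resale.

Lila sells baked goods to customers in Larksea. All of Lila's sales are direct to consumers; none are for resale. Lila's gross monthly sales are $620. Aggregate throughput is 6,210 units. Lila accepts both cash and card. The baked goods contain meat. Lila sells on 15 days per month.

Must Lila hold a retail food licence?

Exception (a) does not apply: the number of selling days per month is 15, not below 12.
Exception (b)'s conditions are all satisfied: gross monthly sales are $620, under the $660 limit. But: (d) operates — the baked goods contain meat. (e), which would lift (d), is not engaged — no sales are for resale. Exception (b) does not apply.
None of the exceptions is available; § 86 applies in full.

Yes — Lila must hold a retail food licence.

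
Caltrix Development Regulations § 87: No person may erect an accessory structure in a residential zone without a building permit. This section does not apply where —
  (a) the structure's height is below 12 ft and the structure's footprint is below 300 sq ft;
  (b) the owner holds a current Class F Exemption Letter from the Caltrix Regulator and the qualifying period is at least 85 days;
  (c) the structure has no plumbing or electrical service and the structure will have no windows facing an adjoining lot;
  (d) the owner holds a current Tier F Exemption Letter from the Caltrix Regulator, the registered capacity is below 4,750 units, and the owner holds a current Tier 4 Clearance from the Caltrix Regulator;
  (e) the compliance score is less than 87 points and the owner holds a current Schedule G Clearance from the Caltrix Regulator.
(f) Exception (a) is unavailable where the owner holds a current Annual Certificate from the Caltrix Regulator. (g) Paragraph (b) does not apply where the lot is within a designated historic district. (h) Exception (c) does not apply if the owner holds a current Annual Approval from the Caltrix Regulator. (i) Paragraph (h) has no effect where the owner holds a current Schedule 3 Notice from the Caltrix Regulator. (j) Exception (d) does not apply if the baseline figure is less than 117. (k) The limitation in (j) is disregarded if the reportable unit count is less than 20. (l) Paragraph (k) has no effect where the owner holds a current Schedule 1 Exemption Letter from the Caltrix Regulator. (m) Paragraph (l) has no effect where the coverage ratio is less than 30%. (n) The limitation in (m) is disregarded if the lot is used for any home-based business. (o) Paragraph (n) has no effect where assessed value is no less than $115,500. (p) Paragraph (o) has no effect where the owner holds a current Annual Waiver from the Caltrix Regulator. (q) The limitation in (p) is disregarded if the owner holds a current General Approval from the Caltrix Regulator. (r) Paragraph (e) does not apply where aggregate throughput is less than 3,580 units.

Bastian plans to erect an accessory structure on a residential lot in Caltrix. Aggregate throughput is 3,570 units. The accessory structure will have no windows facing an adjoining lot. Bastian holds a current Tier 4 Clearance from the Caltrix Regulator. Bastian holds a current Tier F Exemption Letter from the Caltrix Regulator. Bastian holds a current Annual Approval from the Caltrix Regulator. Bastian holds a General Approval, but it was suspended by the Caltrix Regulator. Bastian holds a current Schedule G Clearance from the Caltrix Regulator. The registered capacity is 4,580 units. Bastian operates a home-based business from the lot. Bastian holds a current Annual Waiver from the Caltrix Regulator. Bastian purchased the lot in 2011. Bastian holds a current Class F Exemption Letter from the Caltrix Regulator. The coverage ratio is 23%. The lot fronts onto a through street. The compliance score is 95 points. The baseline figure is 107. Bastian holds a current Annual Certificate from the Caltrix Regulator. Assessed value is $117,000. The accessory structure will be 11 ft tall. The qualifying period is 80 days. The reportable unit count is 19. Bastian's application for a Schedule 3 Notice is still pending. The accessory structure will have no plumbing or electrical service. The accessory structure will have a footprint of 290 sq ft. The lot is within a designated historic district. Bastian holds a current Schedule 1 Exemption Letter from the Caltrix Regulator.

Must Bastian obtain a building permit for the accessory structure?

Exception (a): the structure's height is 11 ft, below the 12 ft limit; the structure's footprint is 290 sq ft, below the 300 sq ft limit — every condition holds. But applying paragraph (f): (f) is engaged — a current Annual Certificate is held. (a) is therefore removed.
Exception (b) does not apply: the qualifying period is 80 days, short of 85 days.
Exception (c) is satisfied on its face — there is no plumbing or electrical service; no windows face an adjoining lot. But: (h) operates against (c): a current Annual Approval is held. (i), which would lift (h), does not operate here — there is no Schedule 3 Notice in force. Exception (c) does not apply.
Exception (d): a current Tier F Exemption Letter is held; the registered capacity is 4,580 units, below the 4,750 units limit; a current Tier 4 Clearance is held — every condition holds. Turning to paragraphs (j)–(q): (j) operates against (d): the baseline figure is 107, less than the 117 limit. (k) would limit (j) — the reportable unit count is 19, less than the 20 limit — but (l) sets (k) aside: (l) applies — a current Schedule 1 Exemption Letter is held. (m) operates (the coverage ratio is 23%, less than the 30% limit), but yields to (n): (n) operates against (m): a home-based business operates on the lot. (o) operates (assessed value is $117,000, meeting the $115,500 threshold), but is set aside by (p): (p) operates against (o): a current Annual Waiver is held. (q), which would lift (p), does not operate here — there is no General Approval in force. Exception (d) does not apply.
Exception (e) does not apply: the compliance score is 95 points, not less than 87 points.
No exception displaces § 87.

Yes — Bastian must obtain a building permit.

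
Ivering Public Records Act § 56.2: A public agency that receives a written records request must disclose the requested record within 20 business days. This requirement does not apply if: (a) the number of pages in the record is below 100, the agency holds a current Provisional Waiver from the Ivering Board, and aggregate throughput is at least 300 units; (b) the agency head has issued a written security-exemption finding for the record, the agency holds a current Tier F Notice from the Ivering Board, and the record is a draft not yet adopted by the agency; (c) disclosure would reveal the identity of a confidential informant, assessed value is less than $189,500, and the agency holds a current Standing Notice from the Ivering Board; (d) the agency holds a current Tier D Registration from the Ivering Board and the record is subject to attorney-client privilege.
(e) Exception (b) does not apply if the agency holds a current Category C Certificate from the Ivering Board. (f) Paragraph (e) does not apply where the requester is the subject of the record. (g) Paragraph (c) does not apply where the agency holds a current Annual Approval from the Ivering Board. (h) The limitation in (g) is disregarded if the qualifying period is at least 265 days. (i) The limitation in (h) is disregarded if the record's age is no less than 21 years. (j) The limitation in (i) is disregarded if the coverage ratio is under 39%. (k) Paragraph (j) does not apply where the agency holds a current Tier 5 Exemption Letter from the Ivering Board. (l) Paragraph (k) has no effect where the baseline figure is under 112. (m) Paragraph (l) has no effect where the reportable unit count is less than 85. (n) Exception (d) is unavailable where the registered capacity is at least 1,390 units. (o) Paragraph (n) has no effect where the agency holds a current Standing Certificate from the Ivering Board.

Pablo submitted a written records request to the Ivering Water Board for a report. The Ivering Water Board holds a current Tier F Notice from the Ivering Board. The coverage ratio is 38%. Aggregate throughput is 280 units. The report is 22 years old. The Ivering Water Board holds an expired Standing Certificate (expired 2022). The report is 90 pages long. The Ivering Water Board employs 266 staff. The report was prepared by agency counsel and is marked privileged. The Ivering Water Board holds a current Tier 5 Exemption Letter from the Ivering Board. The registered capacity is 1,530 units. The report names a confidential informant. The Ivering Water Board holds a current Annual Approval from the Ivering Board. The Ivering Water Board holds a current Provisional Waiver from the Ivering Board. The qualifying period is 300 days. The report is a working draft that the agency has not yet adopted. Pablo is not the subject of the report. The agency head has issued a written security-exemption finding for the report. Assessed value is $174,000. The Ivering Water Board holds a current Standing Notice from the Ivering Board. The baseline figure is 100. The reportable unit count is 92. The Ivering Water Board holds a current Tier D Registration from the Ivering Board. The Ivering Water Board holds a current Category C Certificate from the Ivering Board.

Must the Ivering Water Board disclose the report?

Exception (a) requires that aggregate throughput is at least 300 units; but aggregate throughput is 280 units, short of 300 units, so (a) is unavailable.
All of (b)'s requirements are met (a written security-exemption finding has been issued; a current Tier F Notice is held; the report is an unadopted draft). But: (e) operates — a current Category C Certificate is held. (f), which would lift (e), is inapplicable — Pablo is not the subject of the report. So (b) is unavailable.
Exception (c)'s conditions are all satisfied: the report names a confidential informant; assessed value is $174,000, less than the $189,500 limit; a current Standing Notice is held. Applying paragraphs (g)–(m): (g) would limit (c) — a current Annual Approval is held — but (h) sets (g) aside: (h) applies — the qualifying period is 300 days, meeting the 265 days threshold. (i) would limit (h) — the record's age is 22 years, meeting the 21 years threshold — but (j) sets (i) aside: (j) operates against (i): the coverage ratio is 38%, under the 39% limit. (k) would limit (j) — a current Tier 5 Exemption Letter is held — but (l) sets (k) aside: (l) operates — the baseline figure is 100, under the 112 limit. (m), which would lift (l), is not engaged — the reportable unit count is 92, not less than 85. Exception (c) stands.
Exception (d)'s conditions are all satisfied: a current Tier D Registration is held; the report is privileged. However, paragraphs (n)–(o) must be considered: (n) is triggered — the registered capacity is 1,530 units, meeting the 1,390 units threshold. (o), which would lift (n), is inapplicable — there is no Standing Certificate in force. Exception (d) does not apply.

No — exception (c) applies; the Ivering Water Board is not required to disclose the report.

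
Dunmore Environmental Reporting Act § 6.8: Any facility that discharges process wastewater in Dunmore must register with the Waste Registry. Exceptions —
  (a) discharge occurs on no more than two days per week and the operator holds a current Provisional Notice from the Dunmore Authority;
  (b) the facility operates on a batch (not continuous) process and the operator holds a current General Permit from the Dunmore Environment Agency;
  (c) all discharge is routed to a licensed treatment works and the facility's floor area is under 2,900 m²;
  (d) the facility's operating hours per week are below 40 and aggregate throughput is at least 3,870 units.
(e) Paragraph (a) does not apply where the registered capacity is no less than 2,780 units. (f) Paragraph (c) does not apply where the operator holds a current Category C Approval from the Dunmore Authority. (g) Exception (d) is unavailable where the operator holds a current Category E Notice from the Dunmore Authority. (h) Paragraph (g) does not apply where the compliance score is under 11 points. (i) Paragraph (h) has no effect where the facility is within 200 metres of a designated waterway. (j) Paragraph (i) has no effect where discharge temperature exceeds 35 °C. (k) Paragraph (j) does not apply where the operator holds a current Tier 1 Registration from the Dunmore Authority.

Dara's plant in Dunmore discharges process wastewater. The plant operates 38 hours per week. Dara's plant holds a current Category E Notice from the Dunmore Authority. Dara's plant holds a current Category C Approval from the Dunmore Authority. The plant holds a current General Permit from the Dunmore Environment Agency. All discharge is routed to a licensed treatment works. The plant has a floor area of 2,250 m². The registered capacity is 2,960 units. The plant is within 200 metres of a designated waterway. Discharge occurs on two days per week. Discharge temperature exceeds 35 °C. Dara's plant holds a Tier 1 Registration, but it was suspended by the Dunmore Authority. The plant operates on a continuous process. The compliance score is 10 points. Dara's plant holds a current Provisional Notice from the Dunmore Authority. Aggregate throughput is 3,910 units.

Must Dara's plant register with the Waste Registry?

Exception (a) is satisfied on its face — discharge occurs on no more than two days per week; a current Provisional Notice is held. But: (e) operates against (a): the registered capacity is 2,960 units, meeting the 2,780 units threshold. Exception (a) does not apply.
Exception (b) requires that the facility operates on a batch (not continuous) process; but the facility operates on a continuous process, so (b) is unavailable.
Exception (c) is satisfied on its face — discharge is routed to a licensed treatment works; the facility's floor area is 2,250 m², under the 2,900 m² limit. But: (f) applies — a current Category C Approval is held. So (c) is unavailable.
Exception (d): the facility's operating hours per week are 38, below the 40 limit; aggregate throughput is 3,910 units, meeting the 3,870 units threshold — every condition holds. Applying paragraphs (g)–(k): (g) is triggered (a current Category E Notice is held), but yields to (h): (h) operates against (g): the compliance score is 10 points, under the 11 points limit. (i) is triggered (the plant is within 200 m of a designated waterway), but is overridden by (j): (j) operates against (i): discharge temperature exceeds 35 °C. (k) is not triggered (no current Tier 1 Registration is held), so (j) stands. (d) remains available.

No — exception (d) applies; Dara's plant is not required to register with the Waste Registry.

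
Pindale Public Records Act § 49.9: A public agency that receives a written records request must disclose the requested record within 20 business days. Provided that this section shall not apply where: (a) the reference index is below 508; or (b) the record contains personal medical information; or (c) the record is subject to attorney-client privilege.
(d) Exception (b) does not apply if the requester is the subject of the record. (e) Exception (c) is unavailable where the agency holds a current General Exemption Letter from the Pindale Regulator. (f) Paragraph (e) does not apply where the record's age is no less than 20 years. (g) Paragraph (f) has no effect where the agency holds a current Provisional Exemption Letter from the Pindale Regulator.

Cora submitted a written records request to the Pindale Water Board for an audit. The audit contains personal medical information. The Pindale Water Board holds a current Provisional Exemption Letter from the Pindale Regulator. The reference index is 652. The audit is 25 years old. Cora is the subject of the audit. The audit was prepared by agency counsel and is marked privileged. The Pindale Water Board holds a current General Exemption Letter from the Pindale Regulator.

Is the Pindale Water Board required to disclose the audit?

Yes — the Pindale Water Board must disclose the audit.

Exception (a) requires that the reference index is below 508; but the reference index is 652, not below 508, so (a) is unavailable.
Exception (b): the audit contains personal medical information — every condition holds. But applying paragraph (d): (d) applies — Cora is the subject of the audit. So (b) is unavailable.
Exception (c): the audit is privileged — every condition holds. However, paragraphs (e)–(g) must be considered: (e) applies — a current General Exemption Letter is held. (f) would limit (e) — the record's age is 25 years, meeting the 20 years threshold — but (g) sets (f) aside: (g) operates against (f): a current Provisional Exemption Letter is held. So (c) is unavailable.
No exception displaces § 49.9.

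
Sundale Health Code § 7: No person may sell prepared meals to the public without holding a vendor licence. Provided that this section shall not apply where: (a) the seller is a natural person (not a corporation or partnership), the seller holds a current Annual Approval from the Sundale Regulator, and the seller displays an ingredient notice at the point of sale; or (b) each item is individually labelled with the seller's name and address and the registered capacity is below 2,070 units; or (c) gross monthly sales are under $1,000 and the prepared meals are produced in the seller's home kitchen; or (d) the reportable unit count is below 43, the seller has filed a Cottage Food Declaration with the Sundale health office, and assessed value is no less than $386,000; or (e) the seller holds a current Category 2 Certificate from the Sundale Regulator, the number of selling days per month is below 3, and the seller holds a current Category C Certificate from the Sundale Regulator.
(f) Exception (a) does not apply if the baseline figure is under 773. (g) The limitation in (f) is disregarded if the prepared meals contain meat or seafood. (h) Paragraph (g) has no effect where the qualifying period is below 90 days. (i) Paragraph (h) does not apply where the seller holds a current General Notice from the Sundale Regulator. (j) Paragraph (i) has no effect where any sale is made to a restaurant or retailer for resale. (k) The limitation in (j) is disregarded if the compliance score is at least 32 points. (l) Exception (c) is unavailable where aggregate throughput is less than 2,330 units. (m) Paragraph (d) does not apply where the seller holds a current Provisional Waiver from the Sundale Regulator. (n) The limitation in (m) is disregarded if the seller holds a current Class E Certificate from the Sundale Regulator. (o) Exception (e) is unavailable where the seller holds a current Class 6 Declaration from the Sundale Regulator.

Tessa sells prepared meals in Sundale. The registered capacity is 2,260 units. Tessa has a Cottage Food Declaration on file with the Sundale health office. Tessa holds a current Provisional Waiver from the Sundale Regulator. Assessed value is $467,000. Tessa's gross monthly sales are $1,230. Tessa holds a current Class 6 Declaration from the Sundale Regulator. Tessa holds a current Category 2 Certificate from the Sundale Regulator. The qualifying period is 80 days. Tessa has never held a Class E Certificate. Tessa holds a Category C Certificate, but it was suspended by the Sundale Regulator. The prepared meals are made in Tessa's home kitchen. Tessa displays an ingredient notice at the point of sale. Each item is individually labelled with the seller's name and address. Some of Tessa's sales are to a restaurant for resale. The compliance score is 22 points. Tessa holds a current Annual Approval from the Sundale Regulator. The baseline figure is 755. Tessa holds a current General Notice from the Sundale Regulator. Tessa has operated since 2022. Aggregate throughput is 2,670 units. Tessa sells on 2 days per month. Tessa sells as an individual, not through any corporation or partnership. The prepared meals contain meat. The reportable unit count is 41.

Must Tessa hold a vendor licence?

Yes — Tessa must hold a vendor licence.

All of (a)'s requirements are met (the seller is a natural person; a current Annual Approval is held; an ingredient notice is displayed). Turning to paragraphs (f)–(k): (f) operates against (a): the baseline figure is 755, under the 773 limit. (g) would limit (f) — the prepared meals contain meat — but (h) sets (g) aside: (h) operates — the qualifying period is 80 days, below the 90 days limit. (i) is triggered (a current General Notice is held), but yields to (j): (j) is triggered — some sales are to a restaurant for resale. (k) is not engaged (the compliance score is 22 points, short of 32 points), so (j) stands. (a) is therefore removed.
Exception (b) fails — the registered capacity is 2,260 units, not below 2,070 units.
Exception (c) fails — gross monthly sales are $1,230, not under $1,000.
Exception (d)'s conditions are all satisfied: the reportable unit count is 41, below the 43 limit; a Cottage Food Declaration is on file; assessed value is $467,000, meeting the $386,000 threshold. Turning to paragraphs (m)–(n): (m) applies — a current Provisional Waiver is held. (n), which would lift (m), is inapplicable — there is no Class E Certificate in force. Exception (d) does not apply.
Exception (e) requires that the seller holds a current Category C Certificate from the Sundale Regulator; but there is no Category C Certificate in force, so (e) is unavailable.
None of the exceptions is available; § 7 applies in full.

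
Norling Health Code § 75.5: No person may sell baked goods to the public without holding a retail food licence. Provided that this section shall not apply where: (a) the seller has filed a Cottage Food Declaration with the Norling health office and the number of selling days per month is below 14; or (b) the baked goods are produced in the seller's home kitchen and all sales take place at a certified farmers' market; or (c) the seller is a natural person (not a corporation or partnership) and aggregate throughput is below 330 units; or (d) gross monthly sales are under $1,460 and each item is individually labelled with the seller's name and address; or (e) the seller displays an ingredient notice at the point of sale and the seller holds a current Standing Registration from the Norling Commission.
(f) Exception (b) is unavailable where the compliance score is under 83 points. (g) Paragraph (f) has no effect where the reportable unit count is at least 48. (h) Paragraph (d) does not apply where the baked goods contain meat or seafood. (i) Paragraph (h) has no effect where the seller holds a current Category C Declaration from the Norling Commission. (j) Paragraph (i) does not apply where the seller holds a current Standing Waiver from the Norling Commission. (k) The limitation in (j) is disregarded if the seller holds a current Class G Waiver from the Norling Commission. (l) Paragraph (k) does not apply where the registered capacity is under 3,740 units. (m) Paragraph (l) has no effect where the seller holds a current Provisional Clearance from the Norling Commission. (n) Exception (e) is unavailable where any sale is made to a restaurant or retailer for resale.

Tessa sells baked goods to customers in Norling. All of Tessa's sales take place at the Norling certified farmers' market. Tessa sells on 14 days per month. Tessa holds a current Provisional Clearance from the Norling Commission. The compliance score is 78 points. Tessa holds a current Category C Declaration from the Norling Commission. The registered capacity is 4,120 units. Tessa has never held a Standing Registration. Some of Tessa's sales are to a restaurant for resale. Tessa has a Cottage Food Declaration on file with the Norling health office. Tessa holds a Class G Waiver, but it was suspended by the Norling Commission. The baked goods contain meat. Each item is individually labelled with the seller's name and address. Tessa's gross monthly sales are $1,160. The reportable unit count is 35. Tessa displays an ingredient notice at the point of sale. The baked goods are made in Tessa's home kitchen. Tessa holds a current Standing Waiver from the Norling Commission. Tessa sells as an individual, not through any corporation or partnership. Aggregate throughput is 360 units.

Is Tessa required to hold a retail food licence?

Yes — Tessa must hold a retail food licence.

Exception (a) fails — the number of selling days per month is 14, not below 14.
Exception (b)'s conditions are all satisfied: the baked goods are home-kitchen produced; all sales are at a certified farmers' market. But applying paragraphs (f)–(g): (f) operates against (b): the compliance score is 78 points, under the 83 points limit. (g) is not engaged (the reportable unit count is 35, short of 48), so (f) stands. (b) is therefore removed.
Exception (c) does not apply: aggregate throughput is 360 units, not below 330 units.
Exception (d)'s conditions are all satisfied: gross monthly sales are $1,160, under the $1,460 limit; items are individually labelled. However, paragraphs (h)–(m) must be considered: (h) operates against (d): the baked goods contain meat. (i) would limit (h) — a current Category C Declaration is held — but (j) sets (i) aside: (j) operates against (i): a current Standing Waiver is held. (k) is not engaged (no current Class G Waiver is held), so (j) stands. (d) is therefore removed.
Exception (e) fails — no current Standing Registration is held.
No exception displaces § 75.5.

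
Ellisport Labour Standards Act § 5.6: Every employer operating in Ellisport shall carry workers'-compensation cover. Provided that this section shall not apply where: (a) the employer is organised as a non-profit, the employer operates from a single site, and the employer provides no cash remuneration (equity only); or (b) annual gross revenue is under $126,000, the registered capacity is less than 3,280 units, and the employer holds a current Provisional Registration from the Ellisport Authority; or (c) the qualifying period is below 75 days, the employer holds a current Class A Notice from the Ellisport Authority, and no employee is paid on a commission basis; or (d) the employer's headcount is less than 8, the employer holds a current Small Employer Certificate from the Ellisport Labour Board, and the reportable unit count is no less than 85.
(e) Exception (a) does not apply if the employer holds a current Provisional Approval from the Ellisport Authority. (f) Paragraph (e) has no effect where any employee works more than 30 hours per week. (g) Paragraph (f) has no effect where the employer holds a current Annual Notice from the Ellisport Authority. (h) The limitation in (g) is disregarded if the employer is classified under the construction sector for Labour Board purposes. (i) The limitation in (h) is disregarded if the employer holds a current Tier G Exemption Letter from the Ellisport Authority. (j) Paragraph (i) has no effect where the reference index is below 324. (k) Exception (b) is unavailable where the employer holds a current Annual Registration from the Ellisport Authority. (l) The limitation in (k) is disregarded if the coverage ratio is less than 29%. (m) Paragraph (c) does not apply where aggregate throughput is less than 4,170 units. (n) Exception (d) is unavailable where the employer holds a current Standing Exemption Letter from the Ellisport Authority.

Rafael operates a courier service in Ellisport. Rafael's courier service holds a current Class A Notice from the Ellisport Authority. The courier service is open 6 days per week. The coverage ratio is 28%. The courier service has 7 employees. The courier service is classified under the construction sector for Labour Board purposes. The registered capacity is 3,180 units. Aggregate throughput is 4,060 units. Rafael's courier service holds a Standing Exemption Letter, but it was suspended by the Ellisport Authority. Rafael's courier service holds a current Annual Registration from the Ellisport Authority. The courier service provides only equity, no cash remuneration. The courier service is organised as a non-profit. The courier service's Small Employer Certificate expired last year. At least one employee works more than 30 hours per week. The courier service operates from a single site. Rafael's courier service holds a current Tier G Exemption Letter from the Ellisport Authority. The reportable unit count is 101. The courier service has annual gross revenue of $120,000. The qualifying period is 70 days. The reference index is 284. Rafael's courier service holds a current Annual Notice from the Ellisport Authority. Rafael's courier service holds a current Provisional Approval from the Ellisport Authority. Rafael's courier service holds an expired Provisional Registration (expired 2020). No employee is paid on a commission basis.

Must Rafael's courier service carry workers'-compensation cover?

Exception (a): the employer is a non-profit; the employer operates from a single site; remuneration is equity-only — every condition holds. As to paragraphs (e)–(j): (e) is engaged (a current Provisional Approval is held), but is displaced by (f): (f) operates against (e): at least one employee exceeds 30 hours/week. (g) would limit (f) — a current Annual Notice is held — but (h) sets (g) aside: (h) applies — the courier service is classified under the construction sector. (i) is triggered (a current Tier G Exemption Letter is held), but is set aside by (j): (j) operates — the reference index is 284, below the 324 limit. (a) remains available.
Exception (b) requires that the employer holds a current Provisional Registration from the Ellisport Authority; but the Provisional Registration is not current, so (b) is unavailable.
Exception (c)'s conditions are all satisfied: the qualifying period is 70 days, below the 75 days limit; a current Class A Notice is held; no employee is paid on commission. But applying paragraph (m): (m) operates against (c): aggregate throughput is 4,060 units, less than the 4,170 units limit. (c) is therefore removed.
Exception (d) requires that the employer holds a current Small Employer Certificate from the Ellisport Labour Board; but the Small Employer Certificate has expired, so (d) is unavailable.

No — exception (a) applies; Rafael's courier service is not required to carry workers'-compensation cover.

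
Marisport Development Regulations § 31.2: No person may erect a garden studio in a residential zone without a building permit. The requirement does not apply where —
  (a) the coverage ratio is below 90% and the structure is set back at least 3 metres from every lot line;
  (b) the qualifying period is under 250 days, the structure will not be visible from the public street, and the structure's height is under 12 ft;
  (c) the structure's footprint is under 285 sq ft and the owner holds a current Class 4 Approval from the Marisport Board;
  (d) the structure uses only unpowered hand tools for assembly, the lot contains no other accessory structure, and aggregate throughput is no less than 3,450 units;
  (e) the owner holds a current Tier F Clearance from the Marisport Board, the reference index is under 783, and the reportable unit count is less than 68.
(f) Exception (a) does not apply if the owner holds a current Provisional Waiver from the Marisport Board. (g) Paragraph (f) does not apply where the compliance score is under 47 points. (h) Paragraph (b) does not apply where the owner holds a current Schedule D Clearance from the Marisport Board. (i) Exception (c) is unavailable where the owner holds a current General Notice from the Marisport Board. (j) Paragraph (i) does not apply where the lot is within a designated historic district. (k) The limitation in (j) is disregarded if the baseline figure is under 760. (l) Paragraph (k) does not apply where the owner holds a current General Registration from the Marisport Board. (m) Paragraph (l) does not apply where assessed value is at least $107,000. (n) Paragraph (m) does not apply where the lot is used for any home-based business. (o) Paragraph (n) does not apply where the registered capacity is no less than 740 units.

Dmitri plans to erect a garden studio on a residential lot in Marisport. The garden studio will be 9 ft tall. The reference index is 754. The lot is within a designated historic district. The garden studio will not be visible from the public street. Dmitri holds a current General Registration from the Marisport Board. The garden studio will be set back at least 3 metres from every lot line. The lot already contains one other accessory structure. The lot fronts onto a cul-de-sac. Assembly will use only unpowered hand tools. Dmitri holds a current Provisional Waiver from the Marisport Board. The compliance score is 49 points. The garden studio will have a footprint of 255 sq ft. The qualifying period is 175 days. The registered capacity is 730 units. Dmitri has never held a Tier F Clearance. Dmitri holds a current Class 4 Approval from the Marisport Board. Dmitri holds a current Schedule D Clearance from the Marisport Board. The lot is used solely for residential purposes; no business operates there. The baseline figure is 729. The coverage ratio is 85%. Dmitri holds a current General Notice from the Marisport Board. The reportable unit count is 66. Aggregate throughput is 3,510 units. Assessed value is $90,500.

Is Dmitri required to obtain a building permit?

All of (a)'s requirements are met (the coverage ratio is 85%, below the 90% limit; the setback is at least 3 m on every side). However, paragraphs (f)–(g) must be considered: (f) operates against (a): a current Provisional Waiver is held. (g), which would lift (f), does not operate here — the compliance score is 49 points, not under 47 points. Exception (a) does not apply.
Exception (b) is satisfied on its face — the qualifying period is 175 days, under the 250 days limit; the structure will not be visible from the street; the structure's height is 9 ft, under the 12 ft limit. But: (h) operates — a current Schedule D Clearance is held. So (b) is unavailable.
Exception (c) is satisfied on its face — the structure's footprint is 255 sq ft, under the 285 sq ft limit; a current Class 4 Approval is held. Under paragraphs (i)–(o): (i) is triggered (a current General Notice is held), but yields to (j): (j) operates against (i): the lot is in a historic district. (k) is engaged (the baseline figure is 729, under the 760 limit), but is itself disapplied by (l): (l) operates against (k): a current General Registration is held. (m), which would lift (l), does not operate here — assessed value is $90,500, short of $107,000. Exception (c) stands.
Exception (d) requires that the lot contains no other accessory structure; but the lot already has another accessory structure, so (d) is unavailable.
Exception (e) requires that the owner holds a current Tier F Clearance from the Marisport Board; but there is no Tier F Clearance in force, so (e) is unavailable.

No — exception (c) applies; Dmitri does not need a building permit.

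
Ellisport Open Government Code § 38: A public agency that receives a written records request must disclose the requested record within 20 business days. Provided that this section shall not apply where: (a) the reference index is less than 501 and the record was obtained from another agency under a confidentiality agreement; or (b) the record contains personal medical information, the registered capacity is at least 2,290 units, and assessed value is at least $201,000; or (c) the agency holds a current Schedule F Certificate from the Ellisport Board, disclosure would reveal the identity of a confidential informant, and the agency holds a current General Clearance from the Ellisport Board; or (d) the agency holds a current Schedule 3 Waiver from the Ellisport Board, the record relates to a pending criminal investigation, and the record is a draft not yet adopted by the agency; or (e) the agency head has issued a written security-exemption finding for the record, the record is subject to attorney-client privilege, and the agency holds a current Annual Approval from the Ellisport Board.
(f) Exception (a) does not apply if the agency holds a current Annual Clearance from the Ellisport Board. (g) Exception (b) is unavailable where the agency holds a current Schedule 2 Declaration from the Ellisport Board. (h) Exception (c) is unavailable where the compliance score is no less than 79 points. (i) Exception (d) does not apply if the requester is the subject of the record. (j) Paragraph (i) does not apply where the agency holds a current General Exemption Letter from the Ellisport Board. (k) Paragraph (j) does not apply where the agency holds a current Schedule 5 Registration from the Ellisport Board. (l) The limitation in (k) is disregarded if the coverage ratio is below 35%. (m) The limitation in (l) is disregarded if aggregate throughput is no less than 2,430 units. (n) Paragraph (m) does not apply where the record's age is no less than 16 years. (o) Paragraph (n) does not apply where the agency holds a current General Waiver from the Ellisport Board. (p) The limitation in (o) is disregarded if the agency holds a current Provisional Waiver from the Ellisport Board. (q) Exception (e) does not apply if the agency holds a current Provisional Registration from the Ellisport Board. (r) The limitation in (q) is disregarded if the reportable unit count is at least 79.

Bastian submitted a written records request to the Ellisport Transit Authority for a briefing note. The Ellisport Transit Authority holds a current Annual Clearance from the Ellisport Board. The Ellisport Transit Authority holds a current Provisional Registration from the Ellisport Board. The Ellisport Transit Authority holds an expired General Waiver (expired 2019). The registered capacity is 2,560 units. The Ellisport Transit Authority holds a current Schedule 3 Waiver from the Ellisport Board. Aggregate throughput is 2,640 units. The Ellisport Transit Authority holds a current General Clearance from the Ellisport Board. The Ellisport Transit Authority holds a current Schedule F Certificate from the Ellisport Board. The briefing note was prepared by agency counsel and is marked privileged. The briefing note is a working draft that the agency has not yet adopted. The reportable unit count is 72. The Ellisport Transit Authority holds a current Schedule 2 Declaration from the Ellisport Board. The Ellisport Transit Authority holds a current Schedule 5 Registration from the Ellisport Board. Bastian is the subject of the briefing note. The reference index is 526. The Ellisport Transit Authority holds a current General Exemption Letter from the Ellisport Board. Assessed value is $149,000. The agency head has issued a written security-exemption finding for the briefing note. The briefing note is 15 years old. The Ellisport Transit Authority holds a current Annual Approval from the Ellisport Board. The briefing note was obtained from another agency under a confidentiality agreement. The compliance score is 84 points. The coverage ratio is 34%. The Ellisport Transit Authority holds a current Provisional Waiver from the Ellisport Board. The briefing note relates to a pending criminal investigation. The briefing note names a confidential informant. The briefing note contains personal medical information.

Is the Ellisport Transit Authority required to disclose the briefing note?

Yes — the Ellisport Transit Authority must disclose the briefing note.

Exception (a) fails — the reference index is 526, not less than 501.
Exception (b) fails — assessed value is $149,000, short of $201,000.
Exception (c)'s conditions are all satisfied: a current Schedule F Certificate is held; the briefing note names a confidential informant; a current General Clearance is held. But applying paragraph (h): (h) operates against (c): the compliance score is 84 points, meeting the 79 points threshold. Exception (c) does not apply.
Exception (d): a current Schedule 3 Waiver is held; the briefing note relates to a pending investigation; the briefing note is an unadopted draft — every condition holds. Turning to paragraphs (i)–(p): (i) operates against (d): Bastian is the subject of the briefing note. (j) would limit (i) — a current General Exemption Letter is held — but (k) sets (j) aside: (k) operates against (j): a current Schedule 5 Registration is held. (l) applies (the coverage ratio is 34%, below the 35% limit), but is overridden by (m): (m) operates against (l): aggregate throughput is 2,640 units, meeting the 2,430 units threshold. (n), which would lift (m), is not engaged — the record's age is 15 years, short of 16 years. (d) is therefore removed.
Exception (e)'s conditions are all satisfied: a written security-exemption finding has been issued; the briefing note is privileged; a current Annual Approval is held. But: (q) operates — a current Provisional Registration is held. (r), which would lift (q), is not engaged — the reportable unit count is 72, short of 79. So (e) is unavailable.
No exception applies. The general rule governs.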